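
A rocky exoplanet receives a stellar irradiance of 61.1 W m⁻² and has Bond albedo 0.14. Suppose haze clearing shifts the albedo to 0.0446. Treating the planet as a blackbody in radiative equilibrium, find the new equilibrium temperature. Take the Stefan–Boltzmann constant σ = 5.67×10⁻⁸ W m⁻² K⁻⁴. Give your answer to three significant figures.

T₂ = [S(1−α₂)/(4σ)]^(1/4) = [61.10·0.955/(4σ)]^(1/4) = 126.7 K.

127 K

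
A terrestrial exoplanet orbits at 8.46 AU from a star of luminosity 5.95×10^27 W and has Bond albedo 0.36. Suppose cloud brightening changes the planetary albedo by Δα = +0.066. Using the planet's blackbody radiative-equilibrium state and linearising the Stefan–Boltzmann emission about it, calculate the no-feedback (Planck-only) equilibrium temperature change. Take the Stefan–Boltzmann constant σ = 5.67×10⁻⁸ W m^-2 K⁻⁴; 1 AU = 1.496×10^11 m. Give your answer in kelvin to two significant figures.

-4.4 kelvin

Orbital distance: d = 8.46 AU = 1.266×10^12 m.
S = L/(4πd²) = 295.6 W m^-2.
Unperturbed T_e = [295.6·(1−0.36)/(4σ)]^¼ = 169.9 K.
TOA radiative forcing: ΔF = −S·Δα/4 = −295.6·(+0.066)/4 = -4.877 W m^-2.
Linearising σT⁴ gives d(σT⁴)/dT = 4σT_e³ = 1.113 W m^-2 per K.
ΔT₀ = ΔF/λ_P = -4.877/1.113 = -4.38 K.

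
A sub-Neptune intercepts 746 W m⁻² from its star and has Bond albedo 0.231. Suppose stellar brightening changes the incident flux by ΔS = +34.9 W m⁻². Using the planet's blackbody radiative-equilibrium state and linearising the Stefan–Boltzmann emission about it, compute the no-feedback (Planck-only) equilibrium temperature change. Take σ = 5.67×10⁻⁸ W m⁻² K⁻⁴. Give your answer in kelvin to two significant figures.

The baseline emission temperature is T_e = 224.3 K.
Only a fraction (1−α) is absorbed and it's spread over 4πR², so ΔF = (1−α)ΔS/4 = 6.710 W m⁻².
The Planck feedback parameter is 4σT_e³ = 2.558 W m⁻²/K.
So ΔT₀ = 6.710/2.558 = 2.62 K.

2.6 K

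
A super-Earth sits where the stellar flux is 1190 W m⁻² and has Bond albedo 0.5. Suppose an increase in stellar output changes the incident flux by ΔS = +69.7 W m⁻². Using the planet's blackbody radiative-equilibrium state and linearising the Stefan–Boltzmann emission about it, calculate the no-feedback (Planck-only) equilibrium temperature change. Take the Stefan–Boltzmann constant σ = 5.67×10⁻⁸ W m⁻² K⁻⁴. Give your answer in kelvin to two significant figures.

The baseline emission temperature is T_e = 226.3 K.
ΔF = Δ[S(1−α)]/4 = (1−0.5)·+69.7/4 = 8.713 W m⁻².
Linearising σT⁴ gives d(σT⁴)/dT = 4σT_e³ = 2.629 W m⁻² per K.
Hence the no-feedback warming is ΔF/(4σT_e³) = 3.31 K.

3.3 kelvin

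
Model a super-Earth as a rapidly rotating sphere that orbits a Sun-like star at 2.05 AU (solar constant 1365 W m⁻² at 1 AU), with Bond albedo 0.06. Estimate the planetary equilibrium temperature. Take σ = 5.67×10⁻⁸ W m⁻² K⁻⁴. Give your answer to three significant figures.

192 K

Flux at the orbit: S = 1365/(2.05)² = 324.8 W m⁻².
The planet absorbs (1−α)S over its disc πR² and re-emits over 4πR², so the mean absorbed flux is (1−0.06)·324.8/4 = 76.33 W m⁻².
In equilibrium σT⁴ equals this, so T = 191.5 K.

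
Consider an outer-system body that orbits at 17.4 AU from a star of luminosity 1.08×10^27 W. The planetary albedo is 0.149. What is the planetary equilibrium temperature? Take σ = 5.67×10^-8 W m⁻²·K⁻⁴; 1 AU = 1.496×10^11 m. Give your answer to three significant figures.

83.1 K

d = 17.4 × 1.496×10^11 m = 2.603×10^12 m.
Spreading L over a sphere of radius d: S = 1.08×10^27/(4π·2.60×10^12²) = 12.68 W m⁻².
Averaging over the sphere, the absorbed flux is S(1−α)/4 = 2.698 W m⁻².
Balancing against σT⁴: T = (2.698/5.67×10⁻⁸)^(1/4) = 83.06 K.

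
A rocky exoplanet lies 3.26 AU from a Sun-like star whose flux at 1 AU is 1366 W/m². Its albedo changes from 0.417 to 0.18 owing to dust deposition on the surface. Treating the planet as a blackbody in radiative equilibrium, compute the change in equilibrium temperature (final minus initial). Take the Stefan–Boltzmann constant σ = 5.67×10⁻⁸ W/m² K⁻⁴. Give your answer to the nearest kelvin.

12 K

Flux at the orbit: S = 1366/(3.26)² = 128.5 W/m².
Initial: T₁ = [S(1−0.417)/(4σ)]^(1/4) = 134.8 K.
After:  T₂ = [128.5·0.82/(4σ)]^(1/4) = 146.8 K.
ΔT = T₂ − T₁ = 12.00 K.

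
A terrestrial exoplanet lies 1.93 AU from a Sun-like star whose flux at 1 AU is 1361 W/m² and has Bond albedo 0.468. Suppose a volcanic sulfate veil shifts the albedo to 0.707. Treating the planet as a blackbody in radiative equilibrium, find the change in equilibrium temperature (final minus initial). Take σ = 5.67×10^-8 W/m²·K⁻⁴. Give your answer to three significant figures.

Irradiance scales as 1/d², so S = 1361 W/m² × (1/1.93)² = 365.4 W/m².
Initial: T₁ = [S(1−0.468)/(4σ)]^(1/4) = 171.1 K.
With α = 0.707, T₂ = 147.4 K.
ΔT = T₂ − T₁ = -23.70 K.

-23.7 K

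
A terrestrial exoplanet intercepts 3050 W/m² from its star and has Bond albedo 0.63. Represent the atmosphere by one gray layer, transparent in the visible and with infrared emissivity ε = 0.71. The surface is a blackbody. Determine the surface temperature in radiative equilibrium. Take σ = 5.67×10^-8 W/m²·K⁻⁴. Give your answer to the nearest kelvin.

296 K

Effective emission temperature (TOA balance): σT_e⁴ = S(1−α)/4 = 282.1 W/m² → T_e = 265.6 K.
The surface balance (absorbed SW + ε·downward IR = σT_s⁴) with T_a⁴ = T_s⁴/2 reduces to T_s = T_e·[2/(2−ε)]^¼ = 296.4 K.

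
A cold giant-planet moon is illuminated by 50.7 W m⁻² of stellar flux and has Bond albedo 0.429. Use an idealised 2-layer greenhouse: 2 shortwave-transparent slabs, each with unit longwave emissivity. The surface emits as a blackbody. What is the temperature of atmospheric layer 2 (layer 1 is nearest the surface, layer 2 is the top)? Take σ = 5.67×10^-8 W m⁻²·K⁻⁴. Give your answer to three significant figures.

106 kelvin

OLR = S(1−α)/4 = 7.237 W m⁻²; the top layer radiates at T_e = 106.3 K.
The net upward flux σT_e⁴ is constant between every pair of levels, so T_k⁴ = (N+1−k)T_e⁴.
With k = 2: T_2 = (2+1−2)^¼·106.3 K = 106.3 K.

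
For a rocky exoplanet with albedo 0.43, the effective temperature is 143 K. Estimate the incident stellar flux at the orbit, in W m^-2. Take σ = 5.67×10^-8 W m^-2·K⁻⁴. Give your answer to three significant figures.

166 W m^-2

Invert the energy balance for S: S = 4σT⁴/(1−α).
The emitted flux is σT⁴ = 23.71 W m^-2.
S = 4·23.71/0.57 = 166.4 W m^-2.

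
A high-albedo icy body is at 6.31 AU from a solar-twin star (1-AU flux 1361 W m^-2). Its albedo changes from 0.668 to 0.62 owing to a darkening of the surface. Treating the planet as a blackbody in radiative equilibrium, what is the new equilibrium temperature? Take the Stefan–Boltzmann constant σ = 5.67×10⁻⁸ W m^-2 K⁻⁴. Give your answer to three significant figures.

Flux at the orbit: S = 1361/(6.31)² = 34.18 W m^-2.
With the new albedo, S(1−α₂)/4 = 3.247 W m^-2, so T₂ = 86.99 K.

87.0 K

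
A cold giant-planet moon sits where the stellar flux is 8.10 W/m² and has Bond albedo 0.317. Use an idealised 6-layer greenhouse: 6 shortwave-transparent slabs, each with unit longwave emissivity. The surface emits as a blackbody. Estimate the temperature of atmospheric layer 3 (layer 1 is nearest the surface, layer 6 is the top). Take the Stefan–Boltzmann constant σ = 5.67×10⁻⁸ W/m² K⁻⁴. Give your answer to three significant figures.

Top-of-atmosphere balance: σT_e⁴ = S(1−α)/4 = 1.383 W/m² → T_e = 70.28 K.
The net upward flux σT_e⁴ is constant between every pair of levels, so T_k⁴ = (N+1−k)T_e⁴.
T_3 = (4)^(1/4)·70.28 = 99.39 K.

99.4 K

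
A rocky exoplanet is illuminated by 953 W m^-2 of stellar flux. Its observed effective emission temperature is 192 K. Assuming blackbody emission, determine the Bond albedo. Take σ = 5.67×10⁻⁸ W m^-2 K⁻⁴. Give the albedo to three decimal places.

0.677

Rearranging the radiative balance, α = 1 − 4σT⁴/S.
4σT⁴ = 4·5.67×10⁻⁸·(192)⁴ = 308.2 W m^-2.
Hence α = 1 − 308.2/953.0 = 0.6766.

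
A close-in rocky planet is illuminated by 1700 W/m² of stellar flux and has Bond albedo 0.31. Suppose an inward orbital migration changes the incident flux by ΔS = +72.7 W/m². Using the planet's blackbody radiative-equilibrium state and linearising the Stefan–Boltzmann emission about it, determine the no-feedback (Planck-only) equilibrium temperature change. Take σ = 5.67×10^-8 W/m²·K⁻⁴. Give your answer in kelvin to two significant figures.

2.9 K

Unperturbed T_e = [1700·(1−0.31)/(4σ)]^¼ = 268.2 K.
Only a fraction (1−α) is absorbed and it's spread over 4πR², so ΔF = (1−α)ΔS/4 = 12.54 W/m².
Planck response: λ_P = 4σT_e³ = 4·5.67×10⁻⁸·(268.2)³ = 4.374 W/m²/K.
ΔT₀ = ΔF/λ_P = 12.54/4.374 = 2.87 K.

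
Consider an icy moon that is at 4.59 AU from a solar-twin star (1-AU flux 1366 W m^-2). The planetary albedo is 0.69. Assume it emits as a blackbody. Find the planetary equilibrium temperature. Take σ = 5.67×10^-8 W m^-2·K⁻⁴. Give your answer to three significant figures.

By the inverse-square law, S = 1366/4.59² = 64.84 W m^-2.
Averaging over the sphere, the absorbed flux is S(1−α)/4 = 5.025 W m^-2.
Balancing against σT⁴: T = (5.025/5.67×10⁻⁸)^(1/4) = 97.03 K.

97.0 K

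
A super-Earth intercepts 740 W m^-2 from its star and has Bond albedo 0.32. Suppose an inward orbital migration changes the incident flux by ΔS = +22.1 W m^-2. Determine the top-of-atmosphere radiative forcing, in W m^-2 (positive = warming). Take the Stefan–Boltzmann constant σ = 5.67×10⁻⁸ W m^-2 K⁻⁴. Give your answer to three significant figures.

ΔF = Δ[S(1−α)]/4 = (1−0.32)·+22.1/4 = 3.757 W m^-2.

3.76 W m^-2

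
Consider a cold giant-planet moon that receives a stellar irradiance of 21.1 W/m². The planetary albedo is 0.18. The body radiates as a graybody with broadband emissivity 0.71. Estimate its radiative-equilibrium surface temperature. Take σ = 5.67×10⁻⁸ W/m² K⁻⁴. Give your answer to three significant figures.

102 K

Absorbed flux (global mean): S(1−α)/4 = 21.10·0.82/4 = 4.326 W/m².
Radiative balance εσT⁴ = 4.326 gives T = [4.326/(0.71·σ)]^(1/4) = 101.8 K.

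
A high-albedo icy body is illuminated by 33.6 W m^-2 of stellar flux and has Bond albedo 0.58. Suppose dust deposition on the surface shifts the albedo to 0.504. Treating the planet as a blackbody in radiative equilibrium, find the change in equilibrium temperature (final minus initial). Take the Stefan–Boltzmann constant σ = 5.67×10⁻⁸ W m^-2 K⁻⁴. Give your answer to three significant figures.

3.77 K

Initial: T₁ = [S(1−0.58)/(4σ)]^(1/4) = 88.82 K.
After:  T₂ = [33.60·0.496/(4σ)]^(1/4) = 92.59 K.
Change: 92.59 − 88.82 = 3.771 K.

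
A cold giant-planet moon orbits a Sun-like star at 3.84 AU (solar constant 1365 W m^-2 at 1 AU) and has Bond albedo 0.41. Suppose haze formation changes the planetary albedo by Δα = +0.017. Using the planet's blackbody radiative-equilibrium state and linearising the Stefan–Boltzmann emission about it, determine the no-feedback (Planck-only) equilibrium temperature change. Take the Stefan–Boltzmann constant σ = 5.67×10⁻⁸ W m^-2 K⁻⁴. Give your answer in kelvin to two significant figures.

Flux at the orbit: S = 1365/(3.84)² = 92.57 W m^-2.
The baseline emission temperature is T_e = 124.6 K.
TOA radiative forcing: ΔF = −S·Δα/4 = −92.57·(+0.017)/4 = -0.3934 W m^-2.
Planck response: λ_P = 4σT_e³ = 4·5.67×10⁻⁸·(124.6)³ = 0.4384 W m^-2/K.
So ΔT₀ = -0.3934/0.4384 = -0.897 K.

-0.90 kelvin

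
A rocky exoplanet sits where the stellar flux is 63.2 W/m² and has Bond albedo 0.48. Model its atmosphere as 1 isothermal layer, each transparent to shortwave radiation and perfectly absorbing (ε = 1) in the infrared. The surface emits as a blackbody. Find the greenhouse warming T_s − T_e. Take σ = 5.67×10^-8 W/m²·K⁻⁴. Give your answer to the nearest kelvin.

21 K

OLR = S(1−α)/4 = 8.216 W/m²; the top layer radiates at T_e = 109.7 K.
Surface: T_s = (2)^¼·T_e = 130.5 K.
Warming: T_s − T_e = 20.76 K.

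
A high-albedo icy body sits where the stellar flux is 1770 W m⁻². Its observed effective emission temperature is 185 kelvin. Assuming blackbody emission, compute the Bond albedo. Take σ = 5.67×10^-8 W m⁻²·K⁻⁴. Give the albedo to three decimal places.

Energy balance: S(1−α)/4 = σT⁴, so 1−α = 4σT⁴/S.
4σT⁴ = 4·5.67×10⁻⁸·(185)⁴ = 265.7 W m⁻².
Hence α = 1 − 265.7/1770 = 0.8499.

0.850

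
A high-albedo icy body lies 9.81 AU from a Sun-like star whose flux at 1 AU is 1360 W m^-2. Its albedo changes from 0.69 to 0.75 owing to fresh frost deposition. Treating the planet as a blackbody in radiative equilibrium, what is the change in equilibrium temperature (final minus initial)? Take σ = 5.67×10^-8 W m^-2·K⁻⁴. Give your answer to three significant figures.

-3.47 K

Irradiance scales as 1/d², so S = 1360 W m^-2 × (1/9.81)² = 14.13 W m^-2.
Before: T₁ = [14.13·0.31/(4σ)]^(1/4) = 66.29 K.
After:  T₂ = [14.13·0.25/(4σ)]^(1/4) = 62.82 K.
Change: 62.82 − 66.29 = -3.471 K.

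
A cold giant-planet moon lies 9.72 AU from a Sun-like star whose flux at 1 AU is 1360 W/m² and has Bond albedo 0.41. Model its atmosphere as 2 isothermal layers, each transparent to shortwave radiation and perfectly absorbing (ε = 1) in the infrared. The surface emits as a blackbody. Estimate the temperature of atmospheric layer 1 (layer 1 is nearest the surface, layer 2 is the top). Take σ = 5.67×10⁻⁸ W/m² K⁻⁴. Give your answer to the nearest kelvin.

By the inverse-square law, S = 1360/9.72² = 14.39 W/m².
Top-of-atmosphere balance: σT_e⁴ = S(1−α)/4 = 2.123 W/m² → T_e = 78.23 K.
In the N-layer model, layer k (counted from the surface) has T_k = (N+1−k)^(1/4)·T_e.
With k = 1: T_1 = (2+1−1)^¼·78.23 K = 93.03 K.

93 K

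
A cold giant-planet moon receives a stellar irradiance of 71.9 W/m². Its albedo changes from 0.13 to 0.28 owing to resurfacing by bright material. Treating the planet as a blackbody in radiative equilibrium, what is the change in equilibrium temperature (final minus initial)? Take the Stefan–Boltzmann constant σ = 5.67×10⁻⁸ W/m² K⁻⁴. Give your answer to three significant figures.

-5.95 K

Before: T₁ = [71.90·0.87/(4σ)]^(1/4) = 128.9 K.
With α = 0.28, T₂ = 122.9 K.
ΔT = T₂ − T₁ = -5.955 K.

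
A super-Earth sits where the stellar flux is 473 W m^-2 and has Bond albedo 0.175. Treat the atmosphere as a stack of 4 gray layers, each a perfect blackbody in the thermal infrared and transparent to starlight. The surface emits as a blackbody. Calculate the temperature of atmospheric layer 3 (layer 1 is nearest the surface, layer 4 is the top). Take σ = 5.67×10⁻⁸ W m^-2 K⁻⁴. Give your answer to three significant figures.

The effective emission temperature is T_e = [S(1−α)/(4σ)]^¼ = 203.7 K.
The net upward flux σT_e⁴ is constant between every pair of levels, so T_k⁴ = (N+1−k)T_e⁴.
With k = 3: T_3 = (4+1−3)^¼·203.7 K = 242.2 K.

242 K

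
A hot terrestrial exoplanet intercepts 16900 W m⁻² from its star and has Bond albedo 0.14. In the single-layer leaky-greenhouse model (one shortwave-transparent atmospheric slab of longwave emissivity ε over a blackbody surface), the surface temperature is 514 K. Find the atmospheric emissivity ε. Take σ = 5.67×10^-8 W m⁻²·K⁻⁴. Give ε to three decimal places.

0.164

TOA balance gives T_e = 503.1 K.
Inverting T_s⁴ = 2T_e⁴/(2−ε): (T_e/T_s)⁴ = 0.9181, so ε = 2(1 − 0.9181) = 0.1638.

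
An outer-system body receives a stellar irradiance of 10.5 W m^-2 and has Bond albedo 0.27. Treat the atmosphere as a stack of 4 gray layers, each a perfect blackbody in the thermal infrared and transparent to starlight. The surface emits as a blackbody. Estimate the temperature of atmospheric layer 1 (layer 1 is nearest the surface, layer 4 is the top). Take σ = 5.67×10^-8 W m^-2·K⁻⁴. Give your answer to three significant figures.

Top-of-atmosphere balance: σT_e⁴ = S(1−α)/4 = 1.916 W m^-2 → T_e = 76.25 K.
Each opaque layer satisfies 2T_j⁴ = T_{j−1}⁴ + T_{j+1}⁴, giving T_k⁴ = (N+1−k)T_e⁴.
T_1 = (4)^(1/4)·76.25 = 107.8 K.

108 K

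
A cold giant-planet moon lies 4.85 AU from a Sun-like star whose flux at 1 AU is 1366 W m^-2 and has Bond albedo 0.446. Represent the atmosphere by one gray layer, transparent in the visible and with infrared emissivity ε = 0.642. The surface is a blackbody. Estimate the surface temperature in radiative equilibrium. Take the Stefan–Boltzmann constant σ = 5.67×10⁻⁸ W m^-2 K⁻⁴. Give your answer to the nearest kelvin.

120 K

Flux at the orbit: S = 1366/(4.85)² = 58.07 W m^-2.
The planet radiates to space at T_e = [S(1−α)/(4σ)]^(1/4) = 109.1 K.
Surface balance with a leaky layer gives σT_s⁴ = σT_e⁴·2/(2−ε), so T_s = T_e·[2/(2−0.642)]^(1/4) = 120.2 K.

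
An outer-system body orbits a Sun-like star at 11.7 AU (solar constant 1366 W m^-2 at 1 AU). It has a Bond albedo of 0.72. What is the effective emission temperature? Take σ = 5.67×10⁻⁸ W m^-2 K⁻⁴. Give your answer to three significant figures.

59.2 kelvin

By the inverse-square law, S = 1366/11.7² = 9.979 W m^-2.
The planet absorbs (1−α)S over its disc πR² and re-emits over 4πR², so the mean absorbed flux is (1−0.72)·9.979/4 = 0.6985 W m^-2.
Set σT⁴ = 0.6985 → T = (0.6985/σ)^(1/4) = 59.24 K.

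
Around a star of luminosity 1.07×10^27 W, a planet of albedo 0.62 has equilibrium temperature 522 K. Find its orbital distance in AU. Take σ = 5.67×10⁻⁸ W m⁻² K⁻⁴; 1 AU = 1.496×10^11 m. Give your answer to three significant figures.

0.293 AU

The flux needed for this T is 4σT⁴/(1−0.62) = 44310 W m⁻².
S = L/(4πd²) → d = √(L/4πS) = √(1.07×10^27/(4π·44310)) = 4.383×10^10 m = 0.2930 AU.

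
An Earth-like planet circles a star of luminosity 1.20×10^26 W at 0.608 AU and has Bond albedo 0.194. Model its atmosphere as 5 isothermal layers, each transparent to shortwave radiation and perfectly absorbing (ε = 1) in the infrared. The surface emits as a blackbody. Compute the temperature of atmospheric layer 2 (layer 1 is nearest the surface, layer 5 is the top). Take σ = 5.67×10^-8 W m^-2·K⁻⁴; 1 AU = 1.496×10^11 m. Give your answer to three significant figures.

d = 0.608 × 1.496×10^11 m = 9.096×10^10 m.
Flux at the orbit: S = L/(4πd²) = 1.20×10^26/(4π·(9.10×10^10)²) = 1154 W m^-2.
The effective emission temperature is T_e = [S(1−α)/(4σ)]^¼ = 253.1 K.
The net upward flux σT_e⁴ is constant between every pair of levels, so T_k⁴ = (N+1−k)T_e⁴.
T_2 = (4)^(1/4)·253.1 = 357.9 K.

358 K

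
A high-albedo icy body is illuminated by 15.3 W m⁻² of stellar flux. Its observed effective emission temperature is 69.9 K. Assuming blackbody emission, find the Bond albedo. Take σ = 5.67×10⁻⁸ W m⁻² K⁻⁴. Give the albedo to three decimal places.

From σT⁴ = S(1−α)/4 we invert for α: 1−α = 4σT⁴/S.
σT⁴ = 1.354 W m⁻², so 4σT⁴ = 5.414 W m⁻².
Hence α = 1 − 5.414/15.30 = 0.6461.

0.646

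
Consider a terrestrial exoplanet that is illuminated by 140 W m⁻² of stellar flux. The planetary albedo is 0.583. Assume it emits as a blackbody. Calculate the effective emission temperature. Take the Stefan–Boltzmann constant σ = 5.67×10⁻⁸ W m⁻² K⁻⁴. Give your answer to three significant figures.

127 K

The planet absorbs (1−α)S over its disc πR² and re-emits over 4πR², so the mean absorbed flux is (1−0.583)·140.0/4 = 14.60 W m⁻².
Balancing against σT⁴: T = (14.60/5.67×10⁻⁸)^(1/4) = 126.7 K.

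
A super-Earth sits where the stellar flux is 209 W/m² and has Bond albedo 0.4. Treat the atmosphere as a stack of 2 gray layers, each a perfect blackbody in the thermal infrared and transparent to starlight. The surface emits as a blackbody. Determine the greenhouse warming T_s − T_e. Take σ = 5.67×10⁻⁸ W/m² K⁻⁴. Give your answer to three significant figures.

Top-of-atmosphere balance: σT_e⁴ = S(1−α)/4 = 31.35 W/m² → T_e = 153.3 K.
T_s = (N+1)^(1/4)·T_e = 201.8 K.
Warming: T_s − T_e = 48.47 K.

48.5 kelvin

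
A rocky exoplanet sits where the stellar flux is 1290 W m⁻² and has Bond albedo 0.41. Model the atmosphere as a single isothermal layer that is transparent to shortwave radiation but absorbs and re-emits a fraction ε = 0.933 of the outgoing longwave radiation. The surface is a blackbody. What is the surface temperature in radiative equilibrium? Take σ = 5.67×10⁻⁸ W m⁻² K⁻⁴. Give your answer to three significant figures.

At the top of the atmosphere, σT_e⁴ = S(1−α)/4 = 190.3 W m⁻², giving T_e = 240.7 K.
For a single slab of emissivity ε, T_s⁴ = 2T_e⁴/(2−ε); thus T_s = 240.7·(1.874)^(1/4) = 281.6 K.

282 K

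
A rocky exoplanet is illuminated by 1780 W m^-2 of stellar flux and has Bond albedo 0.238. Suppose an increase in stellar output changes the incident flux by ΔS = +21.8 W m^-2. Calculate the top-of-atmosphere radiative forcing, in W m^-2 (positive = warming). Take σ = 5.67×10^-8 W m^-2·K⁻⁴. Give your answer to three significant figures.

4.15 W m^-2

TOA radiative forcing: ΔF = (1−α)ΔS/4 = 0.762·(+21.8)/4 = 4.153 W m^-2.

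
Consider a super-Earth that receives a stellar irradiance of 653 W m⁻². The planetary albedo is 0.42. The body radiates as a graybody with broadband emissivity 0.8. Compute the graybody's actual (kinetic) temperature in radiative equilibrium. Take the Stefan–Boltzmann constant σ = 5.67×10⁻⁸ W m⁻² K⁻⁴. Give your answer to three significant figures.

The planet absorbs (1−α)S over its disc πR² and re-emits over 4πR², so the mean absorbed flux is (1−0.42)·653.0/4 = 94.69 W m⁻².
Radiative balance εσT⁴ = 94.69 gives T = [94.69/(0.8·σ)]^(1/4) = 213.7 K.

214 K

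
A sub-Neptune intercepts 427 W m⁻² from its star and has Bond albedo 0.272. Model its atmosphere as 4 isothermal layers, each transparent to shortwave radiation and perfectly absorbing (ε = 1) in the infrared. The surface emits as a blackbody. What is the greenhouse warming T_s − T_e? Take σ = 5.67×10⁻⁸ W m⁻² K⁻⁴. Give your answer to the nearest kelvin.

95 K

OLR = S(1−α)/4 = 77.71 W m⁻²; the top layer radiates at T_e = 192.4 K.
T_s = (N+1)^(1/4)·T_e = 287.7 K.
Warming: T_s − T_e = 95.31 K.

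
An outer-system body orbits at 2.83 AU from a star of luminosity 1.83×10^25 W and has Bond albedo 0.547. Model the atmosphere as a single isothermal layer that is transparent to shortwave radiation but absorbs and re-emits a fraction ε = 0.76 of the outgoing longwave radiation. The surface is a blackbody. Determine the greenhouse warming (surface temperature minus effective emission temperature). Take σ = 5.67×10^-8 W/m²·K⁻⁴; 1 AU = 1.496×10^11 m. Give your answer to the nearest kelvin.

d = 2.83 × 1.496×10^11 m = 4.234×10^11 m.
S = L/(4πd²) = 8.125 W/m².
At the top of the atmosphere, σT_e⁴ = S(1−α)/4 = 0.9201 W/m², giving T_e = 63.47 K.
The surface balance (absorbed SW + ε·downward IR = σT_s⁴) with T_a⁴ = T_s⁴/2 reduces to T_s = T_e·[2/(2−ε)]^¼ = 71.53 K.
The atmosphere warms the surface by 8.057 K.

8 K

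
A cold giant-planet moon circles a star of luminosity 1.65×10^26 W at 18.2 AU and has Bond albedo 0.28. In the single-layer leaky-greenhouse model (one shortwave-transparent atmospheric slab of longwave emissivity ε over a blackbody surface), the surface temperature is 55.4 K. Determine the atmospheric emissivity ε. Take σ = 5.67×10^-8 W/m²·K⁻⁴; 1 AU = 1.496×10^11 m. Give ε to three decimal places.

Orbital distance: d = 18.2 AU = 2.723×10^12 m.
Flux at the orbit: S = L/(4πd²) = 1.65×10^26/(4π·(2.72×10^12)²) = 1.771 W/m².
TOA balance gives T_e = 48.70 K.
Since (2−ε)/2 = (T_e/T_s)⁴ = 0.5969, ε = 0.8062.

0.806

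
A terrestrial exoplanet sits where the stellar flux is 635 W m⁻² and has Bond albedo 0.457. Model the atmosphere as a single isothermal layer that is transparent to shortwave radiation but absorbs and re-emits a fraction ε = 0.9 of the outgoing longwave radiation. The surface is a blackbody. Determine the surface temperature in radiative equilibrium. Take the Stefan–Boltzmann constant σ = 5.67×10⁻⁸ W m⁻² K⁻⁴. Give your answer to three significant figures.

At the top of the atmosphere, σT_e⁴ = S(1−α)/4 = 86.20 W m⁻², giving T_e = 197.5 K.
The surface balance (absorbed SW + ε·downward IR = σT_s⁴) with T_a⁴ = T_s⁴/2 reduces to T_s = T_e·[2/(2−ε)]^¼ = 229.3 K.

229 K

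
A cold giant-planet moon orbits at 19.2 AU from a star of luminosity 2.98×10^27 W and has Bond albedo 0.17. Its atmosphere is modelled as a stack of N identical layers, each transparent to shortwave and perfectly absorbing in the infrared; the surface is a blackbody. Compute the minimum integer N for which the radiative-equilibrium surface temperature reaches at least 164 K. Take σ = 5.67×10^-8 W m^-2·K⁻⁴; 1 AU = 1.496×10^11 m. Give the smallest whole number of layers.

6

d = 19.2 × 1.496×10^11 m = 2.872×10^12 m.
S = L/(4πd²) = 28.74 W m^-2.
Top-of-atmosphere balance: σT_e⁴ = S(1−α)/4 = 5.964 W m^-2 → T_e = 101.3 K.
Need (N+1)T_e⁴ ≥ T_s⁴, i.e. N+1 ≥ (164/101.3)⁴ = 6.877.
Rounding up, N = 6.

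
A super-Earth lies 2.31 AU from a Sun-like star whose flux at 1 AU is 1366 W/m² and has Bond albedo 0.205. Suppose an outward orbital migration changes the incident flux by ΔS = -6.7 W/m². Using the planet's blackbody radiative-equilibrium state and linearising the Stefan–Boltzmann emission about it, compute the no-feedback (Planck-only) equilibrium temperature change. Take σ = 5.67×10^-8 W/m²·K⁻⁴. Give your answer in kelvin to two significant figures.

By the inverse-square law, S = 1366/2.31² = 256.0 W/m².
The baseline emission temperature is T_e = 173.1 K.
Only a fraction (1−α) is absorbed and it's spread over 4πR², so ΔF = (1−α)ΔS/4 = -1.332 W/m².
The Planck feedback parameter is 4σT_e³ = 1.176 W/m²/K.
ΔT₀ = ΔF/λ_P = -1.332/1.176 = -1.13 K.

-1.1 kelvin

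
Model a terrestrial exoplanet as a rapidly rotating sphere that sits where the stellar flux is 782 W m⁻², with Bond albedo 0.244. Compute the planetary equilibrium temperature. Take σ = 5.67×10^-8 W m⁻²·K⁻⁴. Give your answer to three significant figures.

Absorbed flux (global mean): S(1−α)/4 = 782.0·0.756/4 = 147.8 W m⁻².
Set σT⁴ = 147.8 → T = (147.8/σ)^(1/4) = 226.0 K.

226 K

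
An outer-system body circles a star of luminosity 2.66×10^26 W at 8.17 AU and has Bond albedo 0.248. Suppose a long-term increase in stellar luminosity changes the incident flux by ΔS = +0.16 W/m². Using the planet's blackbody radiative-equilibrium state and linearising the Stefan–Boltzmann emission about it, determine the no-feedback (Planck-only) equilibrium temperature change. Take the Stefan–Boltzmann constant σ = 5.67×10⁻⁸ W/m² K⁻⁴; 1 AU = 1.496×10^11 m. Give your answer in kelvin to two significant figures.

0.23 K

Orbital distance: d = 8.17 AU = 1.222×10^12 m.
Spreading L over a sphere of radius d: S = 2.66×10^26/(4π·1.22×10^12²) = 14.17 W/m².
Reference equilibrium: T_e = [S(1−α)/(4σ)]^(1/4) = 82.79 K.
Only a fraction (1−α) is absorbed and it's spread over 4πR², so ΔF = (1−α)ΔS/4 = 0.03008 W/m².
Planck response: λ_P = 4σT_e³ = 4·5.67×10⁻⁸·(82.79)³ = 0.1287 W/m²/K.
So ΔT₀ = 0.03008/0.1287 = 0.234 K.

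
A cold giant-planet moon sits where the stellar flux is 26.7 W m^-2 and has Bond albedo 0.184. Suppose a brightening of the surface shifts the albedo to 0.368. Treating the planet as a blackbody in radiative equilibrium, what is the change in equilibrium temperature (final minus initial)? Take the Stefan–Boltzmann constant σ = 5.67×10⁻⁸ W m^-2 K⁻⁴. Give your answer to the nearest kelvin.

-6 K

Before: T₁ = [26.70·0.816/(4σ)]^(1/4) = 99.00 K.
After:  T₂ = [26.70·0.632/(4σ)]^(1/4) = 92.87 K.
Change: 92.87 − 99.00 = -6.127 K.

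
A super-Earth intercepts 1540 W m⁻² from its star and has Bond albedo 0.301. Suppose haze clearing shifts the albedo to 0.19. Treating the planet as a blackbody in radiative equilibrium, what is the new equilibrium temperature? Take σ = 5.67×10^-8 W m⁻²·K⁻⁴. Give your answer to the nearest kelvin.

With the new albedo, S(1−α₂)/4 = 311.9 W m⁻², so T₂ = 272.3 K.

272 kelvin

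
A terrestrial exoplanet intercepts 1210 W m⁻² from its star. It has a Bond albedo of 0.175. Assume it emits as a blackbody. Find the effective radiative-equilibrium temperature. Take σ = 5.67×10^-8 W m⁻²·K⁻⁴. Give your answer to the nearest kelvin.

The planet absorbs (1−α)S over its disc πR² and re-emits over 4πR², so the mean absorbed flux is (1−0.175)·1210/4 = 249.6 W m⁻².
Set σT⁴ = 249.6 → T = (249.6/σ)^(1/4) = 257.6 K.

258 K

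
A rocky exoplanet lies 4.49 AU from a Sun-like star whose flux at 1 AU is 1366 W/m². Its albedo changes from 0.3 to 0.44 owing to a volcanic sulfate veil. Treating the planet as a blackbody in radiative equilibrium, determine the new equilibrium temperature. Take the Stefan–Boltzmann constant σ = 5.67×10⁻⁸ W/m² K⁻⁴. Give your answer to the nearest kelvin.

Irradiance scales as 1/d², so S = 1366 W/m² × (1/4.49)² = 67.76 W/m².
T₂ = [S(1−α₂)/(4σ)]^(1/4) = [67.76·0.56/(4σ)]^(1/4) = 113.7 K.

114 K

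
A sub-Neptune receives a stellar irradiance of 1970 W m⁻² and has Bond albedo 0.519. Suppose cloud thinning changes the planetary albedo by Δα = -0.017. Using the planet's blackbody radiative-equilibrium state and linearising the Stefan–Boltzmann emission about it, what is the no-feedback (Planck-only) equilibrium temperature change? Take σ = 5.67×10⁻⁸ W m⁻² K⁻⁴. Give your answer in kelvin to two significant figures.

2.2 K

The baseline emission temperature is T_e = 254.2 K.
ΔF = −(S/4)Δα = −(1970/4)×(-0.017) = 8.373 W m⁻².
Planck response: λ_P = 4σT_e³ = 4·5.67×10⁻⁸·(254.2)³ = 3.727 W m⁻²/K.
So ΔT₀ = 8.373/3.727 = 2.25 K.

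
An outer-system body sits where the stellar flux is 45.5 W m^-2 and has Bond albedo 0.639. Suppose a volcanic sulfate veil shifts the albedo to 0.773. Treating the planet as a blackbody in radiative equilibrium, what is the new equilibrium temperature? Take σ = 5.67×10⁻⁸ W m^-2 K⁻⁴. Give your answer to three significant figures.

With the new albedo, S(1−α₂)/4 = 2.582 W m^-2, so T₂ = 82.15 K.

82.1 kelvin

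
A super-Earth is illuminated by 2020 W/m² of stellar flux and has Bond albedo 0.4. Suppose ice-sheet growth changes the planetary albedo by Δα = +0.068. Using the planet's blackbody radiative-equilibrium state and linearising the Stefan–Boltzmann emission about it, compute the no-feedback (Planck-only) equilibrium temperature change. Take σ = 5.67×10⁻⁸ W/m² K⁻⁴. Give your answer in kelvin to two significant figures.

-7.7 kelvin

The baseline emission temperature is T_e = 270.4 K.
TOA radiative forcing: ΔF = −S·Δα/4 = −2020·(+0.068)/4 = -34.34 W/m².
Linearising σT⁴ gives d(σT⁴)/dT = 4σT_e³ = 4.483 W/m² per K.
ΔT₀ = ΔF/λ_P = -34.34/4.483 = -7.66 K.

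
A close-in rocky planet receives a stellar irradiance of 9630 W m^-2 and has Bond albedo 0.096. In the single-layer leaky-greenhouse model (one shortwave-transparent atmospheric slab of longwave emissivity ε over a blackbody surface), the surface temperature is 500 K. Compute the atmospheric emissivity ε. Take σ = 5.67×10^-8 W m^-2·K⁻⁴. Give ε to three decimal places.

Effective temperature: T_e = [S(1−α)/(4σ)]^(1/4) = 442.6 K.
Inverting T_s⁴ = 2T_e⁴/(2−ε): (T_e/T_s)⁴ = 0.6141, so ε = 2(1 − 0.6141) = 0.7717.

0.772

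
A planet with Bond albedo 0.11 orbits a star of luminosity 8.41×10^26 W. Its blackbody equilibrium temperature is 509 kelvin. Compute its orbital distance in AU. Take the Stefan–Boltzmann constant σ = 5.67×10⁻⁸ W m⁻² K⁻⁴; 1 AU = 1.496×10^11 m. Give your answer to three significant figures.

0.418 AU

Energy balance gives S = 4σT⁴/(1−α) = 17110 W m⁻².
S = L/(4πd²) → d = √(L/4πS) = √(8.41×10^26/(4π·17110)) = 6.255×10^10 m = 0.4181 AU.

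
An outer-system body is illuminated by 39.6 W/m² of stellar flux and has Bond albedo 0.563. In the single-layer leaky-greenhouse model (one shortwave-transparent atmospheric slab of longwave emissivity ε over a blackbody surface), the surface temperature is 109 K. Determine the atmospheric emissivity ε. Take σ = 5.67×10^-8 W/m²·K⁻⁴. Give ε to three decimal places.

TOA balance gives T_e = 93.46 K.
Inverting T_s⁴ = 2T_e⁴/(2−ε): (T_e/T_s)⁴ = 0.5405, so ε = 2(1 − 0.5405) = 0.9189.

0.919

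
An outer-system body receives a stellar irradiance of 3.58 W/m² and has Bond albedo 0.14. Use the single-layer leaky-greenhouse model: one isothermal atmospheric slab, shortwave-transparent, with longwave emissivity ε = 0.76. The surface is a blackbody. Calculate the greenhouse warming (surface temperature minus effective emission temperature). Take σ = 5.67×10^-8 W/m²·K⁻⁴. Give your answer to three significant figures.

7.71 K

At the top of the atmosphere, σT_e⁴ = S(1−α)/4 = 0.7697 W/m², giving T_e = 60.70 K.
For a single slab of emissivity ε, T_s⁴ = 2T_e⁴/(2−ε); thus T_s = 60.70·(1.613)^(1/4) = 68.40 K.
Greenhouse warming: T_s − T_e = 7.705 K.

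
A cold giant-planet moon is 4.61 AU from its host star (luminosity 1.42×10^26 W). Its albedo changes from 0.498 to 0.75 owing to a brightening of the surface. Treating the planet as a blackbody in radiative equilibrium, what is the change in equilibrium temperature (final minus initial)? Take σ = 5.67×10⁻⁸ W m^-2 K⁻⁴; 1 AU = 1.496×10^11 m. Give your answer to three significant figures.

-13.6 kelvin

Orbital distance: d = 4.61 AU = 6.897×10^11 m.
Flux at the orbit: S = L/(4πd²) = 1.42×10^26/(4π·(6.90×10^11)²) = 23.76 W m^-2.
Before: T₁ = [23.76·0.502/(4σ)]^(1/4) = 85.16 K.
After:  T₂ = [23.76·0.25/(4σ)]^(1/4) = 71.54 K.
Change: 71.54 − 85.16 = -13.62 K.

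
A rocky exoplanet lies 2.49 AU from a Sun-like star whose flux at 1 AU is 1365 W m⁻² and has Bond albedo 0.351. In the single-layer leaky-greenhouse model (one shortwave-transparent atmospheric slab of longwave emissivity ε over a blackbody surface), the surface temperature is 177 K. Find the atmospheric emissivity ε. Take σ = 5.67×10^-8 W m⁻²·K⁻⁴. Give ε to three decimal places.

0.716

By the inverse-square law, S = 1365/2.49² = 220.2 W m⁻².
Effective temperature: T_e = [S(1−α)/(4σ)]^(1/4) = 158.4 K.
Inverting T_s⁴ = 2T_e⁴/(2−ε): (T_e/T_s)⁴ = 0.6419, so ε = 2(1 − 0.6419) = 0.7163.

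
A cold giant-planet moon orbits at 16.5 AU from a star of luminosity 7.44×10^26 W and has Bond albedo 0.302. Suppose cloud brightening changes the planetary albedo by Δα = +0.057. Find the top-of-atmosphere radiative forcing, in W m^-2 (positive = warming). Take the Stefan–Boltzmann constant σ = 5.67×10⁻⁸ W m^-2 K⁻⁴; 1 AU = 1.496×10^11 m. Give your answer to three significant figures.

Orbital distance: d = 16.5 AU = 2.468×10^12 m.
Flux at the orbit: S = L/(4πd²) = 7.44×10^26/(4π·(2.47×10^12)²) = 9.717 W m^-2.
ΔF = −(S/4)Δα = −(9.717/4)×(+0.057) = -0.1385 W m^-2.

-0.138 W m^-2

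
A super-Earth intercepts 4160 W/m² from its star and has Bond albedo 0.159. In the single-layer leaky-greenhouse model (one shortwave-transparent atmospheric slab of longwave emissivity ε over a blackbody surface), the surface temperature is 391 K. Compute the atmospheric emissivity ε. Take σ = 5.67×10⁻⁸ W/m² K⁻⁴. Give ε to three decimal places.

TOA balance gives T_e = 352.4 K.
Inverting T_s⁴ = 2T_e⁴/(2−ε): (T_e/T_s)⁴ = 0.6600, so ε = 2(1 − 0.6600) = 0.6800.

0.680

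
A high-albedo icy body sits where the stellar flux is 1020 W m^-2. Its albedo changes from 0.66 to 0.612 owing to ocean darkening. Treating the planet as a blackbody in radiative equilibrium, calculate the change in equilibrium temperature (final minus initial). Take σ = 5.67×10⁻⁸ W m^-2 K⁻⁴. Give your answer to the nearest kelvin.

Before: T₁ = [1020·0.34/(4σ)]^(1/4) = 197.7 K.
With α = 0.612, T₂ = 204.4 K.
ΔT = T₂ − T₁ = 6.638 K.

7 kelvin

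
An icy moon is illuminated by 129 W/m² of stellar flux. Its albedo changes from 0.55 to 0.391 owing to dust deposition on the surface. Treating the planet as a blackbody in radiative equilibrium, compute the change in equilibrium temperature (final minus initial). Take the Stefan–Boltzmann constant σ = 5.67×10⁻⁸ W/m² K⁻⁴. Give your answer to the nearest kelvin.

10 K

Initial: T₁ = [S(1−0.55)/(4σ)]^(1/4) = 126.5 K.
Final:   T₂ = [S(1−0.391)/(4σ)]^(1/4) = 136.4 K.
Change: 136.4 − 126.5 = 9.939 K.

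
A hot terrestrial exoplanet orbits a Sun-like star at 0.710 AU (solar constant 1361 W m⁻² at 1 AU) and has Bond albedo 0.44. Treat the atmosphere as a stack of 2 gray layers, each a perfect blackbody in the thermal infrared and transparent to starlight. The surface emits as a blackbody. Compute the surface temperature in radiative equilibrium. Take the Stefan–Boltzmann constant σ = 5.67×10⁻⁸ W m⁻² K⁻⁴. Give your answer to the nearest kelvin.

Irradiance scales as 1/d², so S = 1361 W m⁻² × (1/0.710)² = 2700 W m⁻².
OLR = S(1−α)/4 = 378.0 W m⁻²; the top layer radiates at T_e = 285.7 K.
With N = 2 opaque layers, T_s = (N+1)^(1/4)·T_e = 3^(1/4)·285.7 = 376.1 K.

376 K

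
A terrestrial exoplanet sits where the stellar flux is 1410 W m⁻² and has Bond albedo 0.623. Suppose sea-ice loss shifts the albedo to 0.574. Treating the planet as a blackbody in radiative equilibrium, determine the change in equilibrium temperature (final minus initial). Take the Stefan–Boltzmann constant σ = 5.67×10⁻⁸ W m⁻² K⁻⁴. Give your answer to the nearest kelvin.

Before: T₁ = [1410·0.377/(4σ)]^(1/4) = 220.0 K.
After:  T₂ = [1410·0.426/(4σ)]^(1/4) = 226.9 K.
ΔT = T₂ − T₁ = 6.825 K.

7 K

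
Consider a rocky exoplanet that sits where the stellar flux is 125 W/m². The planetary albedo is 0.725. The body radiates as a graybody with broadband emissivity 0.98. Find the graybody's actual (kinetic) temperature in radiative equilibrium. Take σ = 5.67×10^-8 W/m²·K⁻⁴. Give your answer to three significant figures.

112 K

Absorbed flux (global mean): S(1−α)/4 = 125.0·0.275/4 = 8.594 W/m².
Equating to εσT⁴ with ε = 0.98: T = (8.594/0.98σ)^(1/4) = 111.5 K.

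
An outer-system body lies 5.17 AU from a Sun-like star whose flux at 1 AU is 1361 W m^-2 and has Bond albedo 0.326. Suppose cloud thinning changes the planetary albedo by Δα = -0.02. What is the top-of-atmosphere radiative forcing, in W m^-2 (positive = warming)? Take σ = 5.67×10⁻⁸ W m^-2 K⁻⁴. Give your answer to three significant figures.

By the inverse-square law, S = 1361/5.17² = 50.92 W m^-2.
The change in absorbed flux is Δ[S(1−α)/4] = −SΔα/4 = 0.2546 W m^-2.

0.255 W m^-2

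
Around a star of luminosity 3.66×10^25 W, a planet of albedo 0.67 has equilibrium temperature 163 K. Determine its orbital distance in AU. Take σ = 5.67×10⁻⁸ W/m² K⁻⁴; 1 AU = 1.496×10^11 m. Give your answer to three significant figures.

0.518 AU

Required flux: S = 4σT⁴/(1−α) = 485.2 W/m².
S = L/(4πd²) → d = √(L/4πS) = √(3.66×10^25/(4π·485.2)) = 7.748×10^10 m = 0.5179 AU.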